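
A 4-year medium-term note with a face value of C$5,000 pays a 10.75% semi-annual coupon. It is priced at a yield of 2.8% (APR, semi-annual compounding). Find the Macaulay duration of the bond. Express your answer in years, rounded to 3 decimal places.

Periodic yield y = 0.014. Discount each cash flow and weight by its period:
  t   CF        PV=CF/(1+0.014)^t    t·PV
  1       268.75       265.0394       265.0394
  2       268.75       261.3801       522.7603
  3       268.75       257.7713       773.3140
  4       268.75       254.2124     1,016.8494
  5       268.75       250.7025     1,253.5126
  6       268.75       247.2411     1,483.4469
  7       268.75       243.8276     1,706.7929
  8     5,268.75     4,714.1560    37,713.2482
  Σ                  6,494.3305    44,734.9636
Price P = Σ PV = 6,494.3305.
Macaulay duration = Σ(t·PV) / P = 44,734.9636 / 6,494.3305 = 6.88831 half-year periods.
In years: 6.88831 / 2 = 3.44416 years.

3.444 years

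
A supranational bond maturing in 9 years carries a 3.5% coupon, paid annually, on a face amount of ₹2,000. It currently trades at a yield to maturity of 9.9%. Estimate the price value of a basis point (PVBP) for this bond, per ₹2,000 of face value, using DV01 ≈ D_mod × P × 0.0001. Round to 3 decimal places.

Periodic yield y = 0.099.
  t   CF        PV=CF/(1+0.099)^t    t·PV
  1        70.00        63.6943        63.6943
  2        70.00        57.9566       115.9131
  3        70.00        52.7357       158.2072
  4        70.00        47.9852       191.9408
  5        70.00        43.6626       218.3130
  6        70.00        39.7294       238.3763
  7        70.00        36.1505       253.0534
  8        70.00        32.8940       263.1519
  9     2,070.00       885.0975     7,965.8775
  Σ                  1,259.9057     9,468.5275
P = 1,259.9057; D_Mac = 7.51527 yrs; D_mod = 6.83828 yrs.
DV01 ≈ 6.83828 × 1,259.9057 × 0.0001 = 0.861558.

₹0.862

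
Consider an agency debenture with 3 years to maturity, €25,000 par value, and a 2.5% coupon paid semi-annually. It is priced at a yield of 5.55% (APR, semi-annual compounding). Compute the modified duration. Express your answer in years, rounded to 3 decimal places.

2.826 years

Periodic yield y = 0.02775. First find Macaulay duration:
  t   CF        PV=CF/(1+0.02775)^t    t·PV
  1       312.50       304.0623       304.0623
  2       312.50       295.8524       591.7047
  3       312.50       287.8641       863.5924
  4       312.50       280.0916     1,120.3664
  5       312.50       272.5289     1,362.6446
  6    25,312.50    21,478.8056   128,872.8338
  Σ                 22,919.2049   133,115.2042
P = 22,919.2049; Macaulay duration = 133,115.2042 / 22,919.2049 = 5.80802 half-year periods = 2.90401 years.
Modified duration = D_Mac / (1 + y) = 2.90401 / 1.02775 = 2.82560 years.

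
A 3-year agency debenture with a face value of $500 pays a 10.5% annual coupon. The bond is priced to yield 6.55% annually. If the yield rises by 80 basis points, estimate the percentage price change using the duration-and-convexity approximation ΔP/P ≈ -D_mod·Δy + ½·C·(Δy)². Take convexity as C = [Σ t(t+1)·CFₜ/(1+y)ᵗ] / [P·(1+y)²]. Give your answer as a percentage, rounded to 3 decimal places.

With y = 0.0655:
  t   CF        PV=CF/(1+0.0655)^t    t·PV        t(t+1)·PV
  1        52.50        49.2726        49.2726          98.5453
  2        52.50        46.2437        92.4874         277.4621
  3       552.50       456.7430     1,370.2291       5,480.9163
  Σ                    552.2593     1,511.9891       5,856.9236
P = 552.2593; D_Mac = 2.73782 yrs; D_mod = 2.56952 yrs; C = 9.34156.
Duration effect: -2.56952 × (+0.008) = -0.020556
Convexity effect: 0.5 × 9.34156 × (0.008)² = +0.0002989
ΔP/P ≈ -0.020556 + 0.0002989 = -0.020257 = -2.0257%.

-2.026%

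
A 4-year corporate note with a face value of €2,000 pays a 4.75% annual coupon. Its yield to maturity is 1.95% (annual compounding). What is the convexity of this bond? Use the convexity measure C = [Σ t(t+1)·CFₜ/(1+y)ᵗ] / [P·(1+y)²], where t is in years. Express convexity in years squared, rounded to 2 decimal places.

With y = 0.0195:
  t   CF        PV=CF/(1+0.0195)^t    t·PV        t(t+1)·PV
  1        95.00        93.1829        93.1829         186.3659
  2        95.00        91.4006       182.8012         548.4037
  3        95.00        89.6524       268.9572       1,075.8288
  4     2,095.00     1,939.2558     7,757.0233      38,785.1167
  Σ                  2,213.4918     8,301.9647      40,595.7151
P = 2,213.4918.
Convexity = Σ t(t+1)·PV / [P·(1+y)²] = 40,595.7151 / (2,213.4918 × 1.039380) = 17.64525.

17.65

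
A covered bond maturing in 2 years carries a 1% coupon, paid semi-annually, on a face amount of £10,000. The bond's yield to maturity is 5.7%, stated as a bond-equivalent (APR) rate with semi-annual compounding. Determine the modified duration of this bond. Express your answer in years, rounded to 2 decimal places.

1.93 years

Periodic yield y = 0.0285. First find Macaulay duration:
  t   CF        PV=CF/(1+0.0285)^t    t·PV
  1        50.00        48.6145        48.6145
  2        50.00        47.2674        94.5347
  3        50.00        45.9576       137.8727
  4    10,050.00     8,981.5001    35,926.0003
  Σ                  9,123.3395    36,207.0222
P = 9,123.3395; Macaulay duration = 36,207.0222 / 9,123.3395 = 3.96862 half-year periods = 1.98431 years.
Modified duration = D_Mac / (1 + y) = 1.98431 / 1.0285 = 1.92932 years.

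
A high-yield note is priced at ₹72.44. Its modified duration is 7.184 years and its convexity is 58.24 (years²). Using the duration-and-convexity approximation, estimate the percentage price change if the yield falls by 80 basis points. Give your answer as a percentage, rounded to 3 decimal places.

Duration effect: -D_mod·Δy = -7.184 × (-0.008) = +0.057472
Convexity effect: ½·C·(Δy)² = 0.5 × 58.24 × (-0.008)² = +0.00186368
ΔP/P ≈ +0.057472 + 0.00186368 = +0.05933568
= +5.933568%.

+5.934%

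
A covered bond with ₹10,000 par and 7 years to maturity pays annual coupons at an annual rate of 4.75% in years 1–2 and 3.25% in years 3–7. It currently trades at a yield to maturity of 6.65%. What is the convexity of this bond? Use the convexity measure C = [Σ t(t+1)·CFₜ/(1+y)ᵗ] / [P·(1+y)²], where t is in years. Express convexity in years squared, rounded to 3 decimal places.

41.403

With y = 0.0665:
  t   CF        PV=CF/(1+0.0665)^t    t·PV        t(t+1)·PV
  1       475.00       445.3821       445.3821         890.7642
  2       475.00       417.6110       835.2219       2,505.6658
  3       325.00       267.9173       803.7519       3,215.0078
  4       325.00       251.2117     1,004.8469       5,024.2347
  5       325.00       235.5478     1,177.7390       7,066.4342
  6       325.00       220.8606     1,325.1635       9,276.1442
  7    10,325.00     6,579.0629    46,053.4406     368,427.5252
  Σ                  8,417.5934    51,645.5460     396,405.7760
P = 8,417.5934.
Convexity = Σ t(t+1)·PV / [P·(1+y)²] = 396,405.7760 / (8,417.5934 × 1.137422) = 41.40286.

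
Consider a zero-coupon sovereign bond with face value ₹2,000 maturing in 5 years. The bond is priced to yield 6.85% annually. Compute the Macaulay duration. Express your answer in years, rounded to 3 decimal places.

A zero-coupon bond has a single cash flow at maturity, so its Macaulay duration equals its maturity: 5 years.

5.000 years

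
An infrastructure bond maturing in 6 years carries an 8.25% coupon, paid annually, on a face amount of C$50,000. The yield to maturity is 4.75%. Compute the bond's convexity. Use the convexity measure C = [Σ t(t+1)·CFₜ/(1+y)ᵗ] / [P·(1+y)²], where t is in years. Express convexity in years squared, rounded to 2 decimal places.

30.31

With y = 0.0475:
  t   CF        PV=CF/(1+0.0475)^t    t·PV        t(t+1)·PV
  1     4,125.00     3,937.9475     3,937.9475       7,875.8950
  2     4,125.00     3,759.3771     7,518.7542      22,556.2625
  3     4,125.00     3,588.9041    10,766.7124      43,066.8496
  4     4,125.00     3,426.1615    13,704.6459      68,523.2293
  5     4,125.00     3,270.7985    16,353.9927      98,123.9561
  6    54,125.00    40,970.7316   245,824.3899   1,720,770.7290
  Σ                 58,953.9204   298,106.4425   1,960,916.9216
P = 58,953.9204.
Convexity = Σ t(t+1)·PV / [P·(1+y)²] = 1,960,916.9216 / (58,953.9204 × 1.097256) = 30.31366.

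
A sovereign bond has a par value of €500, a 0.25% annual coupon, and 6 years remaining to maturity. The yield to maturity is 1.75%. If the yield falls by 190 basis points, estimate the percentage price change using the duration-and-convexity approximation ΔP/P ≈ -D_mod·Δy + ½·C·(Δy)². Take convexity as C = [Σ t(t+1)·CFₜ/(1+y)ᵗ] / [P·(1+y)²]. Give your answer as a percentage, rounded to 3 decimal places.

With y = 0.0175:
  t   CF        PV=CF/(1+0.0175)^t    t·PV        t(t+1)·PV
  1         1.25         1.2285         1.2285           2.4570
  2         1.25         1.2074         2.4147           7.2442
  3         1.25         1.1866         3.5598          14.2393
  4         1.25         1.1662         4.6648          23.3240
  5         1.25         1.1461         5.7307          34.3842
  6       501.25       451.6977     2,710.1862      18,971.3034
  Σ                    457.6325     2,727.7848      19,052.9521
P = 457.6325; D_Mac = 5.96064 yrs; D_mod = 5.85813 yrs; C = 40.21393.
Duration effect: -5.85813 × (-0.019) = +0.111304
Convexity effect: 0.5 × 40.21393 × (-0.019)² = +0.0072586
ΔP/P ≈ +0.111304 + 0.0072586 = +0.118563 = +11.8563%.

+11.856%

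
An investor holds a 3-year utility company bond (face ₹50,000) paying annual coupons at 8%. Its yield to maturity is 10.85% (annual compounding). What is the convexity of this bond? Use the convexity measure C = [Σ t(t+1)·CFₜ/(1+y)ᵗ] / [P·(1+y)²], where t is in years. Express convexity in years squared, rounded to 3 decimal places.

8.793

With y = 0.1085:
  t   CF        PV=CF/(1+0.1085)^t    t·PV        t(t+1)·PV
  1     4,000.00     3,608.4799     3,608.4799       7,216.9599
  2     4,000.00     3,255.2818     6,510.5637      19,531.6911
  3    54,000.00    39,644.8398   118,934.5195     475,738.0778
  Σ                 46,508.6016   129,053.5631     502,486.7288
P = 46,508.6016.
Convexity = Σ t(t+1)·PV / [P·(1+y)²] = 502,486.7288 / (46,508.6016 × 1.228772) = 8.79265.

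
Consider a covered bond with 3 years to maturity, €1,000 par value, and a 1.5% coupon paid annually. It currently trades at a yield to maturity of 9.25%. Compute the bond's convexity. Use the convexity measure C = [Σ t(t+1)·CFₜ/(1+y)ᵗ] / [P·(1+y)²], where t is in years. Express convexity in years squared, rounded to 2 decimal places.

9.83

With y = 0.0925:
  t   CF        PV=CF/(1+0.0925)^t    t·PV        t(t+1)·PV
  1        15.00        13.7300        13.7300          27.4600
  2        15.00        12.5675        25.1350          75.4049
  3     1,015.00       778.3980     2,335.1940       9,340.7759
  Σ                    804.6955     2,374.0589       9,443.6407
P = 804.6955.
Convexity = Σ t(t+1)·PV / [P·(1+y)²] = 9,443.6407 / (804.6955 × 1.193556) = 9.83252.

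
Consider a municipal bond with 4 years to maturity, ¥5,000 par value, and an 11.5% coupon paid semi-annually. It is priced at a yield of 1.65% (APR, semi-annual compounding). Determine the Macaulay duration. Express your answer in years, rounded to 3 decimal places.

3.431 years

Periodic yield y = 0.00825. Discount each cash flow and weight by its period:
  t   CF        PV=CF/(1+0.00825)^t    t·PV
  1       287.50       285.1475       285.1475
  2       287.50       282.8143       565.6286
  3       287.50       280.5002       841.5006
  4       287.50       278.2050     1,112.8200
  5       287.50       275.9286     1,379.6429
  6       287.50       273.6708     1,642.0248
  7       287.50       271.4315     1,900.0204
  8     5,287.50     4,951.1323    39,609.0587
  Σ                  6,898.8303    47,335.8436
Price P = Σ PV = 6,898.8303.
Macaulay duration = Σ(t·PV) / P = 47,335.8436 / 6,898.8303 = 6.86143 half-year periods.
In years: 6.86143 / 2 = 3.43072 years.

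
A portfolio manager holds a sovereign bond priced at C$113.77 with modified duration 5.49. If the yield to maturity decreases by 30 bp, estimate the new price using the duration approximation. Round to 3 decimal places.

C$115.644

Duration approximation: ΔP/P ≈ -D_mod · Δy = -5.49 × (-0.003) = +0.016470.
New price ≈ 113.77 × (1 + 0.016470) = 115.6437919.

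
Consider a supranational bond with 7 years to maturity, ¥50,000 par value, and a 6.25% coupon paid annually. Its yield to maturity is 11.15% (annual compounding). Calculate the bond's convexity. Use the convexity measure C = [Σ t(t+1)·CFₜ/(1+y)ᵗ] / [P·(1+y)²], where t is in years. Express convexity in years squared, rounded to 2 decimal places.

34.33

With y = 0.1115:
  t   CF        PV=CF/(1+0.1115)^t    t·PV        t(t+1)·PV
  1     3,125.00     2,811.5160     2,811.5160       5,623.0319
  2     3,125.00     2,529.4791     5,058.9581      15,176.8743
  3     3,125.00     2,275.7346     6,827.2039      27,308.8157
  4     3,125.00     2,047.4446     8,189.7783      40,948.8914
  5     3,125.00     1,842.0554     9,210.2770      55,261.6619
  6     3,125.00     1,657.2698     9,943.6189      69,605.3321
  7    53,125.00    25,347.3565   177,431.4958   1,419,451.9665
  Σ                 38,510.8560   219,472.8480   1,633,376.5739
P = 38,510.8560.
Convexity = Σ t(t+1)·PV / [P·(1+y)²] = 1,633,376.5739 / (38,510.8560 × 1.235432) = 34.33082.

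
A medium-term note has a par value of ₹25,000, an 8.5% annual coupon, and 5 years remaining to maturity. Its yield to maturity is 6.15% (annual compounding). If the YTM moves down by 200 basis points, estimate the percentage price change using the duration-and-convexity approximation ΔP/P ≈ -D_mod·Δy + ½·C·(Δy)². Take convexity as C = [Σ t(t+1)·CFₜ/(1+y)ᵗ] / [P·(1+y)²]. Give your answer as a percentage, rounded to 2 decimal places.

With y = 0.0615:
  t   CF        PV=CF/(1+0.0615)^t    t·PV        t(t+1)·PV
  1     2,125.00     2,001.8841     2,001.8841       4,003.7683
  2     2,125.00     1,885.9012     3,771.8024      11,315.4072
  3     2,125.00     1,776.6380     5,329.9139      21,319.6556
  4     2,125.00     1,673.7051     6,694.8204      33,474.1021
  5    27,125.00    20,126.5694   100,632.8468     603,797.0809
  Σ                 27,464.6978   118,431.2677     673,910.0140
P = 27,464.6978; D_Mac = 4.31213 yrs; D_mod = 4.06230 yrs; C = 21.77645.
Duration effect: -4.06230 × (-0.02) = +0.081246
Convexity effect: 0.5 × 21.77645 × (-0.02)² = +0.0043553
ΔP/P ≈ +0.081246 + 0.0043553 = +0.085601 = +8.5601%.

+8.56%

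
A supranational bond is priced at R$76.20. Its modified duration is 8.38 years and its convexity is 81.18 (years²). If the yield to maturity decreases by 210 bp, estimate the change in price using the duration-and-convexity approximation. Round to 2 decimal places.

Duration effect: -D_mod·Δy = -8.38 × (-0.021) = +0.175980
Convexity effect: ½·C·(Δy)² = 0.5 × 81.18 × (-0.021)² = +0.01790019
ΔP/P ≈ +0.175980 + 0.01790019 = +0.19388019
ΔP ≈ 76.20 × (+0.19388019) = +14.773670478.

+R$14.77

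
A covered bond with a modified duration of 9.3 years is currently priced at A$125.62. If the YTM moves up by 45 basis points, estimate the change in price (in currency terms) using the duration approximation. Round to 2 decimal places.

-A$5.26

Duration approximation: ΔP/P ≈ -D_mod · Δy = -9.3 × (+0.0045) = -0.041850.
ΔP ≈ 125.62 × (-0.041850) = -5.257197.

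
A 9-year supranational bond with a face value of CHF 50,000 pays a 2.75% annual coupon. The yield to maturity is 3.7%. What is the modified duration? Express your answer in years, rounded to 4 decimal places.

7.7655 years

Periodic yield y = 0.037. First find Macaulay duration:
  t   CF        PV=CF/(1+0.037)^t    t·PV
  1     1,375.00     1,325.9402     1,325.9402
  2     1,375.00     1,278.6309     2,557.2617
  3     1,375.00     1,233.0095     3,699.0286
  4     1,375.00     1,189.0159     4,756.0637
  5     1,375.00     1,146.5920     5,732.9601
  6     1,375.00     1,105.6818     6,634.0908
  7     1,375.00     1,066.2312     7,463.6187
  8     1,375.00     1,028.1883     8,225.5062
  9    51,375.00    37,046.1454   333,415.3089
  Σ                 46,419.4353   373,809.7790
P = 46,419.4353; Macaulay duration = 373,809.7790 / 46,419.4353 = 8.05287 years.
Modified duration = D_Mac / (1 + y) = 8.05287 / 1.037 = 7.76555 years.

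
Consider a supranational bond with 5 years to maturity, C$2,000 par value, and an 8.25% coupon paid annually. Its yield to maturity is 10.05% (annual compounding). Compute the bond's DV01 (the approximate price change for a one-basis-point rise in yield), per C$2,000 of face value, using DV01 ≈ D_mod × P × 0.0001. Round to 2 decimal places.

C$0.72

Periodic yield y = 0.1005.
  t   CF        PV=CF/(1+0.1005)^t    t·PV
  1       165.00       149.9318       149.9318
  2       165.00       136.2398       272.4795
  3       165.00       123.7980       371.3941
  4       165.00       112.4925       449.9702
  5     2,165.00     1,341.2436     6,706.2181
  Σ                  1,863.7058     7,949.9938
P = 1,863.7058; D_Mac = 4.26569 yrs; D_mod = 3.87614 yrs.
DV01 ≈ 3.87614 × 1,863.7058 × 0.0001 = 0.722398.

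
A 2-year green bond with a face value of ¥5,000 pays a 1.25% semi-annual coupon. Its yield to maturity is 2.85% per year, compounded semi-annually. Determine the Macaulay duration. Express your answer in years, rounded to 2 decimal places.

Periodic yield y = 0.01425. Discount each cash flow and weight by its period:
  t   CF        PV=CF/(1+0.01425)^t    t·PV
  1        31.25        30.8109        30.8109
  2        31.25        30.3781        60.7561
  3        31.25        29.9513        89.8538
  4     5,031.25     4,754.4013    19,017.6050
  Σ                  4,845.5415    19,199.0258
Price P = Σ PV = 4,845.5415.
Macaulay duration = Σ(t·PV) / P = 19,199.0258 / 4,845.5415 = 3.96220 half-year periods.
In years: 3.96220 / 2 = 1.98110 years.

1.98 years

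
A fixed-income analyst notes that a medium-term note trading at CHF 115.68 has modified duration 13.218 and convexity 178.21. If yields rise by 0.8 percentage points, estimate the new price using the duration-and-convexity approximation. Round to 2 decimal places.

Duration effect: -D_mod·Δy = -13.218 × (+0.008) = -0.105744
Convexity effect: ½·C·(Δy)² = 0.5 × 178.21 × (0.008)² = +0.00570272
ΔP/P ≈ -0.105744 + 0.00570272 = -0.10004128
New price ≈ 115.68 × (1 - 0.10004128) = 104.1072247296.

CHF 104.11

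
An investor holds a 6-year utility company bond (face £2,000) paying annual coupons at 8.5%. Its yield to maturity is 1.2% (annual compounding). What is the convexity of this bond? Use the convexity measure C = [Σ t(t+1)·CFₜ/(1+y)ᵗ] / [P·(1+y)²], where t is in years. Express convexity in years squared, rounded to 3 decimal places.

With y = 0.012:
  t   CF        PV=CF/(1+0.012)^t    t·PV        t(t+1)·PV
  1       170.00       167.9842       167.9842         335.9684
  2       170.00       165.9923       331.9846         995.9537
  3       170.00       164.0240       492.0720       1,968.2879
  4       170.00       162.0790       648.3162       3,241.5809
  5       170.00       160.1572       800.7858       4,804.7148
  6     2,170.00     2,020.1176    12,120.7058      84,844.9405
  Σ                  2,840.3543    14,561.8485      96,191.4462
P = 2,840.3543.
Convexity = Σ t(t+1)·PV / [P·(1+y)²] = 96,191.4462 / (2,840.3543 × 1.024144) = 33.06762.

33.068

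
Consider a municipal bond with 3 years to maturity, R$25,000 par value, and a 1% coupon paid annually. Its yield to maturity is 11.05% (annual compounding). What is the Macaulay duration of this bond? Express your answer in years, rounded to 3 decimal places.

2.965 years

Periodic yield y = 0.1105. Discount each cash flow and weight by its year:
  t   CF        PV=CF/(1+0.1105)^t    t·PV
  1       250.00       225.1238       225.1238
  2       250.00       202.7229       405.4459
  3    25,250.00    18,437.6554    55,312.9662
  Σ                 18,865.5022    55,943.5359
Price P = Σ PV = 18,865.5022.
Macaulay duration = Σ(t·PV) / P = 55,943.5359 / 18,865.5022 = 2.96539 years.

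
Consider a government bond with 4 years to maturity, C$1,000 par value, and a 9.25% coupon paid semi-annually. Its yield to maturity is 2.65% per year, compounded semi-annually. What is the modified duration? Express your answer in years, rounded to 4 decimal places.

3.4557 years

Periodic yield y = 0.01325. First find Macaulay duration:
  t   CF        PV=CF/(1+0.01325)^t    t·PV
  1        46.25        45.6452        45.6452
  2        46.25        45.0483        90.0966
  3        46.25        44.4592       133.3777
  4        46.25        43.8778       175.5114
  5        46.25        43.3041       216.5203
  6        46.25        42.7378       256.4267
  7        46.25        42.1789       295.2524
  8     1,046.25       941.6783     7,533.4266
  Σ                  1,248.9297     8,746.2569
P = 1,248.9297; Macaulay duration = 8,746.2569 / 1,248.9297 = 7.00300 half-year periods = 3.50150 years.
Modified duration = D_Mac / (1 + y) = 3.50150 / 1.01325 = 3.45571 years.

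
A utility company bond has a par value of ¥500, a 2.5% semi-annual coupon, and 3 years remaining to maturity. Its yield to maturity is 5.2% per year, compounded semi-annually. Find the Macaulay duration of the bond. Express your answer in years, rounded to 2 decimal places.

Periodic yield y = 0.026. Discount each cash flow and weight by its period:
  t   CF        PV=CF/(1+0.026)^t    t·PV
  1         6.25         6.0916         6.0916
  2         6.25         5.9372        11.8745
  3         6.25         5.7868        17.3604
  4         6.25         5.6401        22.5606
  5         6.25         5.4972        27.4861
  6       506.25       433.9911     2,603.9469
  Σ                    462.9442     2,689.3201
Price P = Σ PV = 462.9442.
Macaulay duration = Σ(t·PV) / P = 2,689.3201 / 462.9442 = 5.80917 half-year periods.
In years: 5.80917 / 2 = 2.90458 years.

2.90 years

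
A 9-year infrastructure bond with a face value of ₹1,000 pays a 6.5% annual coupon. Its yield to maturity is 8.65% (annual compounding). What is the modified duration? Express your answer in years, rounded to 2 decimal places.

Periodic yield y = 0.0865. First find Macaulay duration:
  t   CF        PV=CF/(1+0.0865)^t    t·PV
  1        65.00        59.8251        59.8251
  2        65.00        55.0622       110.1245
  3        65.00        50.6785       152.0356
  4        65.00        46.6439       186.5754
  5        65.00        42.9304       214.6519
  6        65.00        39.5125       237.0753
  7        65.00        36.3668       254.5677
  8        65.00        33.4715       267.7722
  9     1,065.00       504.7566     4,542.8097
  Σ                    869.2477     6,025.4374
P = 869.2477; Macaulay duration = 6,025.4374 / 869.2477 = 6.93178 years.
Modified duration = D_Mac / (1 + y) = 6.93178 / 1.0865 = 6.37992 years.

6.38 years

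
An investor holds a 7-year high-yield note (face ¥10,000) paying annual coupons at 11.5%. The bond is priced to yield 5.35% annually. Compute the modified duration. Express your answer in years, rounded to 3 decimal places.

Periodic yield y = 0.0535. First find Macaulay duration:
  t   CF        PV=CF/(1+0.0535)^t    t·PV
  1     1,150.00     1,091.5994     1,091.5994
  2     1,150.00     1,036.1646     2,072.3292
  3     1,150.00       983.5450     2,950.6349
  4     1,150.00       933.5975     3,734.3900
  5     1,150.00       886.1865     4,430.9326
  6     1,150.00       841.1832     5,047.0993
  7    11,150.00     7,741.6421    54,191.4944
  Σ                 13,513.9183    73,518.4800
P = 13,513.9183; Macaulay duration = 73,518.4800 / 13,513.9183 = 5.44020 years.
Modified duration = D_Mac / (1 + y) = 5.44020 / 1.0535 = 5.16393 years.

5.164 years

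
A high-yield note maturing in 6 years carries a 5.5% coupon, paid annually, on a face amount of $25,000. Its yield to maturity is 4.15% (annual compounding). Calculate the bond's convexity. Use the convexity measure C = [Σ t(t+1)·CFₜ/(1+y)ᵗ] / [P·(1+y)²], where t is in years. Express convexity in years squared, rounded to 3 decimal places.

32.721

With y = 0.0415:
  t   CF        PV=CF/(1+0.0415)^t    t·PV        t(t+1)·PV
  1     1,375.00     1,320.2112     1,320.2112       2,640.4225
  2     1,375.00     1,267.6056     2,535.2112       7,605.6336
  3     1,375.00     1,217.0961     3,651.2883      14,605.1534
  4     1,375.00     1,168.5992     4,674.3970      23,371.9849
  5     1,375.00     1,122.0348     5,610.1740      33,661.0440
  6    26,375.00    20,665.0672   123,990.4034     867,932.8238
  Σ                 26,760.6142   141,781.6852     949,817.0621
P = 26,760.6142.
Convexity = Σ t(t+1)·PV / [P·(1+y)²] = 949,817.0621 / (26,760.6142 × 1.084722) = 32.72091.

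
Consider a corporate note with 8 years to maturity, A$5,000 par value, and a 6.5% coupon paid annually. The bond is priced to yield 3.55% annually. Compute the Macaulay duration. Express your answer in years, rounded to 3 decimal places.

6.634 years

Periodic yield y = 0.0355. Discount each cash flow and weight by its year:
  t   CF        PV=CF/(1+0.0355)^t    t·PV
  1       325.00       313.8580       313.8580
  2       325.00       303.0981       606.1961
  3       325.00       292.7070       878.1209
  4       325.00       282.6721     1,130.6884
  5       325.00       272.9813     1,364.9063
  6       325.00       263.6227     1,581.7360
  7       325.00       254.5849     1,782.0943
  8     5,325.00     4,028.2720    32,226.1759
  Σ                  6,011.7960    39,883.7759
Price P = Σ PV = 6,011.7960.
Macaulay duration = Σ(t·PV) / P = 39,883.7759 / 6,011.7960 = 6.63425 years.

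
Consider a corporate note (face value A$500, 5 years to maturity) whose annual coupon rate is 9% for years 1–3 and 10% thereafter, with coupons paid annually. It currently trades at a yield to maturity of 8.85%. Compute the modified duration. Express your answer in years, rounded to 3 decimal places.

3.900 years

Periodic yield y = 0.0885. First find Macaulay duration:
  t   CF        PV=CF/(1+0.0885)^t    t·PV
  1        45.00        41.3413        41.3413
  2        45.00        37.9801        75.9601
  3        45.00        34.8921       104.6763
  4        50.00        35.6169       142.4677
  5       550.00       359.9321     1,799.6603
  Σ                    509.7624     2,164.1057
P = 509.7624; Macaulay duration = 2,164.1057 / 509.7624 = 4.24532 years.
Modified duration = D_Mac / (1 + y) = 4.24532 / 1.0885 = 3.90016 years.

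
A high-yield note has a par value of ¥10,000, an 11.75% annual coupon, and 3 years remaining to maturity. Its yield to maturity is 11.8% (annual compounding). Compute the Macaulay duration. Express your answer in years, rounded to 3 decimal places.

Periodic yield y = 0.118. Discount each cash flow and weight by its year:
  t   CF        PV=CF/(1+0.118)^t    t·PV
  1     1,175.00     1,050.9839     1,050.9839
  2     1,175.00       940.0572     1,880.1143
  3    11,175.00     7,996.9084    23,990.7252
  Σ                  9,987.9494    26,921.8234
Price P = Σ PV = 9,987.9494.
Macaulay duration = Σ(t·PV) / P = 26,921.8234 / 9,987.9494 = 2.69543 years.

2.695 years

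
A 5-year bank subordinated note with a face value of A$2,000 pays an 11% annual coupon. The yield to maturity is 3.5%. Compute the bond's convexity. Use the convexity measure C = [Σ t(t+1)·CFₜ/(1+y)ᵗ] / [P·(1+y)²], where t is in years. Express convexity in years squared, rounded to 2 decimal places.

22.30

With y = 0.035:
  t   CF        PV=CF/(1+0.035)^t    t·PV        t(t+1)·PV
  1       220.00       212.5604       212.5604         425.1208
  2       220.00       205.3724       410.7447       1,232.2341
  3       220.00       198.4274       595.2822       2,381.1287
  4       220.00       191.7173       766.8692       3,834.3458
  5     2,220.00     1,869.1804     9,345.9022      56,075.4129
  Σ                  2,677.2579    11,331.3586      63,948.2424
P = 2,677.2579.
Convexity = Σ t(t+1)·PV / [P·(1+y)²] = 63,948.2424 / (2,677.2579 × 1.071225) = 22.29758.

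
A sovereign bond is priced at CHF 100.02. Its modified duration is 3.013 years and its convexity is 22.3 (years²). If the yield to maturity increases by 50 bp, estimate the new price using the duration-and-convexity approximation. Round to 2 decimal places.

Duration effect: -D_mod·Δy = -3.013 × (+0.005) = -0.015065
Convexity effect: ½·C·(Δy)² = 0.5 × 22.3 × (0.005)² = +0.00027875
ΔP/P ≈ -0.015065 + 0.00027875 = -0.01478625
New price ≈ 100.02 × (1 - 0.01478625) = 98.541079275.

CHF 98.54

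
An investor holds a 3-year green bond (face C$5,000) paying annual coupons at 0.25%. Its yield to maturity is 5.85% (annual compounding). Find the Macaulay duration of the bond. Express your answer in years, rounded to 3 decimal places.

Periodic yield y = 0.0585. Discount each cash flow and weight by its year:
  t   CF        PV=CF/(1+0.0585)^t    t·PV
  1        12.50        11.8092        11.8092
  2        12.50        11.1565        22.3130
  3     5,012.50     4,226.5090    12,679.5270
  Σ                  4,249.4747    12,713.6492
Price P = Σ PV = 4,249.4747.
Macaulay duration = Σ(t·PV) / P = 12,713.6492 / 4,249.4747 = 2.99182 years.

2.992 years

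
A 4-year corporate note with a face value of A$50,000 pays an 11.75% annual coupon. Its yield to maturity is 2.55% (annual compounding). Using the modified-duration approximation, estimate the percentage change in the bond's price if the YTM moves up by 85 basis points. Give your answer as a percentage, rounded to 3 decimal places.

Periodic yield y = 0.0255. Modified duration first:
  t   CF        PV=CF/(1+0.0255)^t    t·PV
  1     5,875.00     5,728.9127     5,728.9127
  2     5,875.00     5,586.4580    11,172.9161
  3     5,875.00     5,447.5456    16,342.6369
  4    55,875.00    50,521.3419   202,085.3676
  Σ                 67,284.2583   235,329.8333
P = 67,284.2583; D_Mac = 3.49755 yrs; D_mod = 3.49755/(1+0.0255) = 3.41058 yrs.
ΔP/P ≈ -D_mod · Δy = -3.41058 × (+0.0085) = -0.028990 = -2.8990%.

-2.899%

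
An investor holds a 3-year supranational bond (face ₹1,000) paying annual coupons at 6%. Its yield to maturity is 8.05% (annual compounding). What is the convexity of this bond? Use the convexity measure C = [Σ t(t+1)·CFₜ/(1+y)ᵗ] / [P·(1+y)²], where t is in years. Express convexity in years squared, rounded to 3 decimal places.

9.498

With y = 0.0805:
  t   CF        PV=CF/(1+0.0805)^t    t·PV        t(t+1)·PV
  1        60.00        55.5298        55.5298         111.0597
  2        60.00        51.3927       102.7855         308.3564
  3     1,060.00       840.2946     2,520.8837      10,083.5347
  Σ                    947.2171     2,679.1990      10,502.9508
P = 947.2171.
Convexity = Σ t(t+1)·PV / [P·(1+y)²] = 10,502.9508 / (947.2171 × 1.167480) = 9.49756.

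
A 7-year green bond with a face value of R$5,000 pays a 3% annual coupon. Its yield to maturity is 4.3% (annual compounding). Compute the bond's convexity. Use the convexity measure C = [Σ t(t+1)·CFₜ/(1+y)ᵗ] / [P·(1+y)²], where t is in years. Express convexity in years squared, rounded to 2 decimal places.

45.53

With y = 0.043:
  t   CF        PV=CF/(1+0.043)^t    t·PV        t(t+1)·PV
  1       150.00       143.8159       143.8159         287.6318
  2       150.00       137.8868       275.7736         827.3207
  3       150.00       132.2021       396.6063       1,586.4251
  4       150.00       126.7518       507.0071       2,535.0354
  5       150.00       121.5261       607.6307       3,645.7843
  6       150.00       116.5160       699.0957       4,893.6702
  7     5,150.00     3,835.4566    26,848.1960     214,785.5682
  Σ                  4,614.1552    29,478.1253     228,561.4358
P = 4,614.1552.
Convexity = Σ t(t+1)·PV / [P·(1+y)²] = 228,561.4358 / (4,614.1552 × 1.087849) = 45.53466.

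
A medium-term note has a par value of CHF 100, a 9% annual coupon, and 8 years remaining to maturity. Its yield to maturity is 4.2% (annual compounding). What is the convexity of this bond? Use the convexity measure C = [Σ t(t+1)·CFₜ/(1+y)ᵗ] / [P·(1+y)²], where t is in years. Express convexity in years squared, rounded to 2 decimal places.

47.81

With y = 0.042:
  t   CF        PV=CF/(1+0.042)^t    t·PV        t(t+1)·PV
  1         9.00         8.6372         8.6372          17.2745
  2         9.00         8.2891        16.5782          49.7346
  3         9.00         7.9550        23.8650          95.4598
  4         9.00         7.6343        30.5374         152.6868
  5         9.00         7.3266        36.6331         219.7987
  6         9.00         7.0313        42.1879         295.3150
  7         9.00         6.7479        47.2353         377.8823
  8       109.00        78.4305       627.4437       5,646.9929
  Σ                    132.0519       833.1177       6,855.1446
P = 132.0519.
Convexity = Σ t(t+1)·PV / [P·(1+y)²] = 6,855.1446 / (132.0519 × 1.085764) = 47.81194.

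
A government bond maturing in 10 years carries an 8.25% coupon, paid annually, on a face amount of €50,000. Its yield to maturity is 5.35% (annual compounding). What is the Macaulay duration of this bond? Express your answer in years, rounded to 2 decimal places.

Periodic yield y = 0.0535. Discount each cash flow and weight by its year:
  t   CF        PV=CF/(1+0.0535)^t    t·PV
  1     4,125.00     3,915.5197     3,915.5197
  2     4,125.00     3,716.6775     7,433.3549
  3     4,125.00     3,527.9330    10,583.7991
  4     4,125.00     3,348.7736    13,395.0946
  5     4,125.00     3,178.7125    15,893.5626
  6     4,125.00     3,017.2876    18,103.7258
  7     4,125.00     2,864.0604    20,048.4228
  8     4,125.00     2,718.6145    21,748.9162
  9     4,125.00     2,580.5548    23,224.9936
  10   54,125.00    32,140.4912   321,404.9121
  Σ                 61,008.6250   455,752.3015
Price P = Σ PV = 61,008.6250.
Macaulay duration = Σ(t·PV) / P = 455,752.3015 / 61,008.6250 = 7.47029 years.

7.47 years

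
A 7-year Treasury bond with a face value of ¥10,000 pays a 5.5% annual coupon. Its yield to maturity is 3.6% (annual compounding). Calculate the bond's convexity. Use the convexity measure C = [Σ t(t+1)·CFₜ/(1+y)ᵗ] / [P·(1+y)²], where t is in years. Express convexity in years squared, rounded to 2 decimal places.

42.87

With y = 0.036:
  t   CF        PV=CF/(1+0.036)^t    t·PV        t(t+1)·PV
  1       550.00       530.8880       530.8880       1,061.7761
  2       550.00       512.4402     1,024.8804       3,074.6411
  3       550.00       494.6334     1,483.9001       5,935.6006
  4       550.00       477.4453     1,909.7814       9,548.9070
  5       550.00       460.8546     2,304.2729      13,825.6375
  6       550.00       444.8403     2,669.0420      18,683.2940
  7    10,550.00     8,236.3382    57,654.3675     461,234.9397
  Σ                 11,157.4401    67,577.1323     513,364.7960
P = 11,157.4401.
Convexity = Σ t(t+1)·PV / [P·(1+y)²] = 513,364.7960 / (11,157.4401 × 1.073296) = 42.86887.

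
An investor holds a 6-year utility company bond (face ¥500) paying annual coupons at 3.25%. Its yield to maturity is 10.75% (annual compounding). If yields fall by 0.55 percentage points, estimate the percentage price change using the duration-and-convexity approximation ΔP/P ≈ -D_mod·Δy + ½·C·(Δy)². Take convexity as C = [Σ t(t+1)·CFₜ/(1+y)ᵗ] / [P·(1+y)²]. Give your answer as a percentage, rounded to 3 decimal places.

With y = 0.1075:
  t   CF        PV=CF/(1+0.1075)^t    t·PV        t(t+1)·PV
  1        16.25        14.6727        14.6727          29.3454
  2        16.25        13.2485        26.4970          79.4909
  3        16.25        11.9625        35.8875         143.5501
  4        16.25        10.8014        43.2054         216.0272
  5        16.25         9.7529        48.7646         292.5876
  6       516.25       279.7678     1,678.6065      11,750.2456
  Σ                    340.2057     1,847.6337      12,511.2467
P = 340.2057; D_Mac = 5.43093 yrs; D_mod = 4.90378 yrs; C = 29.98275.
Duration effect: -4.90378 × (-0.0055) = +0.026971
Convexity effect: 0.5 × 29.98275 × (-0.0055)² = +0.0004535
ΔP/P ≈ +0.026971 + 0.0004535 = +0.027424 = +2.7424%.

+2.742%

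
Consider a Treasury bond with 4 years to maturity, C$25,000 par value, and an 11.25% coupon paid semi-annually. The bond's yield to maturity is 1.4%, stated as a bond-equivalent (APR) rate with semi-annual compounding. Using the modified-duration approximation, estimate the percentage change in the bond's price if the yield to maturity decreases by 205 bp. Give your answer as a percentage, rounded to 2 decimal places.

Periodic yield y = 0.007. Modified duration first:
  t   CF        PV=CF/(1+0.007)^t    t·PV
  1     1,406.25     1,396.4747     1,396.4747
  2     1,406.25     1,386.7673     2,773.5346
  3     1,406.25     1,377.1274     4,131.3822
  4     1,406.25     1,367.5545     5,470.2181
  5     1,406.25     1,358.0482     6,790.2410
  6     1,406.25     1,348.6079     8,091.6476
  7     1,406.25     1,339.2333     9,374.6331
  8    26,406.25    24,973.0143   199,784.1146
  Σ                 34,546.8277   237,812.2460
P = 34,546.8277; D_Mac = 6.88377 half-year periods = 3.44188 yrs; D_mod = 3.44188/(1+0.007) = 3.41796 yrs.
ΔP/P ≈ -D_mod · Δy = -3.41796 × (-0.0205) = +0.070068 = +7.0068%.

+7.01%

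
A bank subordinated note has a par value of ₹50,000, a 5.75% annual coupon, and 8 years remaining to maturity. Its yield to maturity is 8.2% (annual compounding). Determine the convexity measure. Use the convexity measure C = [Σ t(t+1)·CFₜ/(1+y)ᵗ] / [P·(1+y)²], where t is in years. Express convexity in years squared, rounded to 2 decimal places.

46.51

With y = 0.082:
  t   CF        PV=CF/(1+0.082)^t    t·PV        t(t+1)·PV
  1     2,875.00     2,657.1165     2,657.1165       5,314.2329
  2     2,875.00     2,455.7453     4,911.4907      14,734.4720
  3     2,875.00     2,269.6352     6,808.9057      27,235.6229
  4     2,875.00     2,097.6296     8,390.5185      41,952.5923
  5     2,875.00     1,938.6595     9,693.2977      58,159.7860
  6     2,875.00     1,791.7371    10,750.4226      75,252.9579
  7     2,875.00     1,655.9493    11,591.6448      92,733.1582
  8    52,875.00    28,147.0117   225,176.0939   2,026,584.8451
  Σ                 43,013.4843   279,979.4902   2,341,967.6673
P = 43,013.4843.
Convexity = Σ t(t+1)·PV / [P·(1+y)²] = 2,341,967.6673 / (43,013.4843 × 1.170724) = 46.50737.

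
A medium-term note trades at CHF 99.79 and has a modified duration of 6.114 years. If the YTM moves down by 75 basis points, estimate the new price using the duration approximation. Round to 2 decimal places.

CHF 104.37

Duration approximation: ΔP/P ≈ -D_mod · Δy = -6.114 × (-0.0075) = +0.045855.
New price ≈ 99.79 × (1 + 0.045855) = 104.36587045.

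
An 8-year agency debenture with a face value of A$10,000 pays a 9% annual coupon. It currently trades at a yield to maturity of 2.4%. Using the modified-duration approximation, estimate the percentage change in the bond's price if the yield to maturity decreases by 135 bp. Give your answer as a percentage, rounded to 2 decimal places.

Periodic yield y = 0.024. Modified duration first:
  t   CF        PV=CF/(1+0.024)^t    t·PV
  1       900.00       878.9062       878.9062
  2       900.00       858.3069     1,716.6138
  3       900.00       838.1903     2,514.5710
  4       900.00       818.5452     3,274.1809
  5       900.00       799.3606     3,996.8029
  6       900.00       780.6256     4,683.7534
  7       900.00       762.3297     5,336.3076
  8    10,900.00     9,016.2687    72,130.1494
  Σ                 14,752.5332    94,531.2852
P = 14,752.5332; D_Mac = 6.40780 yrs; D_mod = 6.40780/(1+0.024) = 6.25762 yrs.
ΔP/P ≈ -D_mod · Δy = -6.25762 × (-0.0135) = +0.084478 = +8.4478%.

+8.45%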